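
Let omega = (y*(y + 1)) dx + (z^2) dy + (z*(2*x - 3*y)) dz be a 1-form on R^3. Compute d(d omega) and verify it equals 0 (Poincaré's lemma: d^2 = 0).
d(d omega) = 0

Step 1: d omega = sum_{i<j} (∂f_j/∂x_i - ∂f_i/∂x_j) dx_i ∧ dx_j:
  coeff of dx ∧ dy: -2*y - 1
  coeff of dx ∧ dz: 2*z
  coeff of dy ∧ dz: -5*z
Step 2: Apply d again to each 2-form coefficient. The only possible 3-form in R^3 is dx ∧ dy ∧ dz, with coefficient
  ∂(coeff of dy∧dz)/∂x - ∂(coeff of dx∧dz)/∂y + ∂(coeff of dx∧dy)/∂z
  = ∂/∂x (-5*z) - ∂/∂y (2*z) + ∂/∂z (-2*y - 1).
Each of these terms simplifies to sums of mixed partials that cancel in pairs. The result is 0 (by equality of mixed partials for smooth functions — Schwarz / Clairaut).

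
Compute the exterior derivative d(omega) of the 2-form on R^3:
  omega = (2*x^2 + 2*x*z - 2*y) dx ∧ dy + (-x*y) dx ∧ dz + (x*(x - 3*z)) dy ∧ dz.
d(omega) = (5*x - 3*z) dx ∧ dy ∧ dz

For a 2-form omega = sum_{i<j} g_{ij} dx_i ∧ dx_j, the exterior derivative is
  d(omega) = sum_{i<j} d(g_{ij}) ∧ dx_i ∧ dx_j = sum_{i<j, k} (∂g_{ij}/∂x_k) dx_k ∧ dx_i ∧ dx_j.
Expand each term, using dx_k ∧ dx_i ∧ dx_j = sgn(permutation) dx_{(a)} ∧ dx_{(b)} ∧ dx_{(c)} with (a < b < c) sorted:
  d(2*x^2 + 2*x*z - 2*y) includes (∂/∂z)(2*x^2 + 2*x*z - 2*y) dz = (2*x) dz, which multiplied by dx ∧ dy gives (2*x) dx ∧ dy ∧ dz
  d(-x*y) includes (∂/∂y)(-x*y) dy = (-x) dy, which multiplied by dx ∧ dz gives (x) dx ∧ dy ∧ dz
  d(x*(x - 3*z)) includes (∂/∂x)(x*(x - 3*z)) dx = (2*x - 3*z) dx, which multiplied by dy ∧ dz gives (2*x - 3*z) dx ∧ dy ∧ dz
Collecting like 3-forms: d(omega) = (5*x - 3*z) dx ∧ dy ∧ dz.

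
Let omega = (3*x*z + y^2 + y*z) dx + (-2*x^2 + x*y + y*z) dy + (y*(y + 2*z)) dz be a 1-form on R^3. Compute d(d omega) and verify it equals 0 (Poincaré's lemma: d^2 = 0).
d(d omega) = 0

Step 1: d omega = sum_{i<j} (∂f_j/∂x_i - ∂f_i/∂x_j) dx_i ∧ dx_j:
  coeff of dx ∧ dy: -4*x - y - z
  coeff of dx ∧ dz: -3*x - y
  coeff of dy ∧ dz: y + 2*z
Step 2: Apply d again to each 2-form coefficient. The only possible 3-form in R^3 is dx ∧ dy ∧ dz, with coefficient
  ∂(coeff of dy∧dz)/∂x - ∂(coeff of dx∧dz)/∂y + ∂(coeff of dx∧dy)/∂z
  = ∂/∂x (y + 2*z) - ∂/∂y (-3*x - y) + ∂/∂z (-4*x - y - z).
Each of these terms simplifies to sums of mixed partials that cancel in pairs. The result is 0 (by equality of mixed partials for smooth functions — Schwarz / Clairaut).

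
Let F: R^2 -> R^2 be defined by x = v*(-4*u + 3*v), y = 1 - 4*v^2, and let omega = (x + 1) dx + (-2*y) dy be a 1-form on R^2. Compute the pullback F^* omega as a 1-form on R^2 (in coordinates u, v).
F^* omega = (4*v*(4*u*v - 3*v^2 - 1)) du + (16*u^2*v - 36*u*v^2 - 4*u - 46*v^3 + 22*v) dv

Using F^*(f dg) = (f ∘ F) d(g ∘ F), substitute each coordinate x_i by F_i(u, v) in f_i, and replace dx_i by d F_i = (∂F_i/∂u) du + (∂F_i/∂v) dv.
  For the x component: f_1(F) = -4*u*v + 3*v^2 + 1; d F_1 = (-4*v) du + (-4*u + 6*v) dv
  For the y component: f_2(F) = 8*v^2 - 2; d F_2 = (0) du + (-8*v) dv
Combining and collecting du, dv coefficients:
  coeff of du: 4*v*(4*u*v - 3*v^2 - 1)
  coeff of dv: 16*u^2*v - 36*u*v^2 - 4*u - 46*v^3 + 22*v
F^* omega = (4*v*(4*u*v - 3*v^2 - 1)) du + (16*u^2*v - 36*u*v^2 - 4*u - 46*v^3 + 22*v) dv.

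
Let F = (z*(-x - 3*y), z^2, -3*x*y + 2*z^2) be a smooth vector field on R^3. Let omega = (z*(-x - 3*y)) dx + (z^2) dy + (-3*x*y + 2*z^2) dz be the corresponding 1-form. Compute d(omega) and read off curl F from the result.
d(omega) = (-3*x - 2*z) dy ∧ dz + (-x) dz ∧ dx + (3*z) dx ∧ dy; curl F = (-3*x - 2*z, -x, 3*z)

d omega = sum_{i<j} (∂f_j/∂x_i - ∂f_i/∂x_j) dx_i ∧ dx_j. Under the identification (dy ∧ dz, dz ∧ dx, dx ∧ dy) ↔ (e_x, e_y, e_z), the coefficients are exactly the components of curl F. Compute:
  ∂R/∂y - ∂Q/∂z = (-3*x) - (2*z) = -3*x - 2*z
  ∂P/∂z - ∂R/∂x = (-x - 3*y) - (-3*y) = -x
  ∂Q/∂x - ∂P/∂y = (0) - (-3*z) = 3*z.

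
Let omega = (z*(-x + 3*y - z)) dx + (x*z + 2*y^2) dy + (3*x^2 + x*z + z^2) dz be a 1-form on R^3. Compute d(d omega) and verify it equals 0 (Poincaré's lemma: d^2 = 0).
d(d omega) = 0

Step 1: d omega = sum_{i<j} (∂f_j/∂x_i - ∂f_i/∂x_j) dx_i ∧ dx_j:
  coeff of dx ∧ dy: -2*z
  coeff of dx ∧ dz: 7*x - 3*y + 3*z
  coeff of dy ∧ dz: -x
Step 2: Apply d again to each 2-form coefficient. The only possible 3-form in R^3 is dx ∧ dy ∧ dz, with coefficient
  ∂(coeff of dy∧dz)/∂x - ∂(coeff of dx∧dz)/∂y + ∂(coeff of dx∧dy)/∂z
  = ∂/∂x (-x) - ∂/∂y (7*x - 3*y + 3*z) + ∂/∂z (-2*z).
Each of these terms simplifies to sums of mixed partials that cancel in pairs. The result is 0 (by equality of mixed partials for smooth functions — Schwarz / Clairaut).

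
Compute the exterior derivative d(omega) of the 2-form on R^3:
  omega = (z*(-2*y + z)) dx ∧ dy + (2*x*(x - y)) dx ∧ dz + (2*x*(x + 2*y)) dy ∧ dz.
d(omega) = (6*x + 2*y + 2*z) dx ∧ dy ∧ dz

For a 2-form omega = sum_{i<j} g_{ij} dx_i ∧ dx_j, the exterior derivative is
  d(omega) = sum_{i<j} d(g_{ij}) ∧ dx_i ∧ dx_j = sum_{i<j, k} (∂g_{ij}/∂x_k) dx_k ∧ dx_i ∧ dx_j.
Expand each term, using dx_k ∧ dx_i ∧ dx_j = sgn(permutation) dx_{(a)} ∧ dx_{(b)} ∧ dx_{(c)} with (a < b < c) sorted:
  d(z*(-2*y + z)) includes (∂/∂z)(z*(-2*y + z)) dz = (-2*y + 2*z) dz, which multiplied by dx ∧ dy gives (-2*y + 2*z) dx ∧ dy ∧ dz
  d(2*x*(x - y)) includes (∂/∂y)(2*x*(x - y)) dy = (-2*x) dy, which multiplied by dx ∧ dz gives (2*x) dx ∧ dy ∧ dz
  d(2*x*(x + 2*y)) includes (∂/∂x)(2*x*(x + 2*y)) dx = (4*x + 4*y) dx, which multiplied by dy ∧ dz gives (4*x + 4*y) dx ∧ dy ∧ dz
Collecting like 3-forms: d(omega) = (6*x + 2*y + 2*z) dx ∧ dy ∧ dz.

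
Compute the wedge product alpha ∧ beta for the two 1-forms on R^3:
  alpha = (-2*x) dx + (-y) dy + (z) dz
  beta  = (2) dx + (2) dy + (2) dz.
alpha ∧ beta = (-4*x + 2*y) dx ∧ dy + (-4*x - 2*z) dx ∧ dz + (-2*y - 2*z) dy ∧ dz

Distribute the wedge, using dx_i ∧ dx_j = -dx_j ∧ dx_i and dx_i ∧ dx_i = 0. For each pair (i, j) with i < j, the coefficient of dx_i ∧ dx_j in alpha ∧ beta is (alpha_i * beta_j - alpha_j * beta_i). Collecting: alpha ∧ beta = (-4*x + 2*y) dx ∧ dy + (-4*x - 2*z) dx ∧ dz + (-2*y - 2*z) dy ∧ dz.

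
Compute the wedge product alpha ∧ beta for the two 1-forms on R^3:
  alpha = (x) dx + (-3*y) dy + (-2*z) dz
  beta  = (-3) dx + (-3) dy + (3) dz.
alpha ∧ beta = (-3*x - 9*y) dx ∧ dy + (3*x - 6*z) dx ∧ dz + (-9*y - 6*z) dy ∧ dz

Distribute the wedge, using dx_i ∧ dx_j = -dx_j ∧ dx_i and dx_i ∧ dx_i = 0. For each pair (i, j) with i < j, the coefficient of dx_i ∧ dx_j in alpha ∧ beta is (alpha_i * beta_j - alpha_j * beta_i). Collecting: alpha ∧ beta = (-3*x - 9*y) dx ∧ dy + (3*x - 6*z) dx ∧ dz + (-9*y - 6*z) dy ∧ dz.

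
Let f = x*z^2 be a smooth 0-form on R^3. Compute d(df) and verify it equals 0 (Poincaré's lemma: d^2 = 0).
d(df) = 0

Step 1: df = sum_i (∂f/∂x_i) dx_i = (z^2) dx + (0) dy + (2*x*z) dz.
Step 2: Apply d again. Using the 1-form formula, the coefficient of dx ∧ dy in d(df) is ∂^2 f/∂x ∂y - ∂^2 f/∂y ∂x = (0) - (0) = 0 (equality of mixed partials for smooth f).
Similarly for dx ∧ dz and dy ∧ dz — all coefficients vanish. So d(df) = 0.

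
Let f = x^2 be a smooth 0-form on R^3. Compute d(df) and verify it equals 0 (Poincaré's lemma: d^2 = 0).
d(df) = 0

Step 1: df = sum_i (∂f/∂x_i) dx_i = (2*x) dx + (0) dy + (0) dz.
Step 2: Apply d again. Using the 1-form formula, the coefficient of dx ∧ dy in d(df) is ∂^2 f/∂x ∂y - ∂^2 f/∂y ∂x = (0) - (0) = 0 (equality of mixed partials for smooth f).
Similarly for dx ∧ dz and dy ∧ dz — all coefficients vanish. So d(df) = 0.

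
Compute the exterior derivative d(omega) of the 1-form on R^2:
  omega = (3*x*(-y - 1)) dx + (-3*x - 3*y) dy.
d(omega) = (3*x - 3) dx ∧ dy

For a 1-form omega = sum_i f_i dx_i, the exterior derivative is
  d(omega) = sum_{i < j} (∂f_j/∂x_i - ∂f_i/∂x_j) dx_i ∧ dx_j.
  coefficient of dx ∧ dy: ∂f_2/∂x - ∂f_1/∂y = ∂(-3*x - 3*y)/∂x - ∂(3*x*(-y - 1))/∂y = 3*x - 3
Assembling: d(omega) = (3*x - 3) dx ∧ dy.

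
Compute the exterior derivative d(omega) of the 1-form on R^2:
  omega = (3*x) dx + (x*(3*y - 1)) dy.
d(omega) = (3*y - 1) dx ∧ dy

For a 1-form omega = sum_i f_i dx_i, the exterior derivative is
  d(omega) = sum_{i < j} (∂f_j/∂x_i - ∂f_i/∂x_j) dx_i ∧ dx_j.
  coefficient of dx ∧ dy: ∂f_2/∂x - ∂f_1/∂y = ∂(x*(3*y - 1))/∂x - ∂(3*x)/∂y = 3*y - 1
Assembling: d(omega) = (3*y - 1) dx ∧ dy.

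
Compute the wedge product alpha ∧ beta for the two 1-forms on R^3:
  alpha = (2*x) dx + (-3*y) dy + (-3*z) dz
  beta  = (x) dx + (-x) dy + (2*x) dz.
alpha ∧ beta = (x*(-2*x + 3*y)) dx ∧ dy + (x*(4*x + 3*z)) dx ∧ dz + (-3*x*(2*y + z)) dy ∧ dz

Distribute the wedge, using dx_i ∧ dx_j = -dx_j ∧ dx_i and dx_i ∧ dx_i = 0. For each pair (i, j) with i < j, the coefficient of dx_i ∧ dx_j in alpha ∧ beta is (alpha_i * beta_j - alpha_j * beta_i). Collecting: alpha ∧ beta = (x*(-2*x + 3*y)) dx ∧ dy + (x*(4*x + 3*z)) dx ∧ dz + (-3*x*(2*y + z)) dy ∧ dz.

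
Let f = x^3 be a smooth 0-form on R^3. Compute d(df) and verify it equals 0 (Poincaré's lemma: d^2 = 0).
d(df) = 0

Step 1: df = sum_i (∂f/∂x_i) dx_i = (3*x^2) dx + (0) dy + (0) dz.
Step 2: Apply d again. Using the 1-form formula, the coefficient of dx ∧ dy in d(df) is ∂^2 f/∂x ∂y - ∂^2 f/∂y ∂x = (0) - (0) = 0 (equality of mixed partials for smooth f).
Similarly for dx ∧ dz and dy ∧ dz — all coefficients vanish. So d(df) = 0.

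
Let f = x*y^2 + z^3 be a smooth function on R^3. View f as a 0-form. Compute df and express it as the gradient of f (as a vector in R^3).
df = (y^2) dx + (2*x*y) dy + (3*z^2) dz; grad f = (y^2, 2*x*y, 3*z^2)

For a 0-form f, d f = (∂f/∂x) dx + (∂f/∂y) dy + (∂f/∂z) dz. The components of the vector representation are exactly the entries of grad f in Cartesian coordinates:
  ∂f/∂x = y^2
  ∂f/∂y = 2*x*y
  ∂f/∂z = 3*z^2.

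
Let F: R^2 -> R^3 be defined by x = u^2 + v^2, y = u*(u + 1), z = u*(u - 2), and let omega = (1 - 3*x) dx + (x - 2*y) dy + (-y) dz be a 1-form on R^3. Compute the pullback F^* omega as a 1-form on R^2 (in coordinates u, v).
F^* omega = (-10*u^3 - 5*u^2 - 4*u*v^2 + 2*u + v^2) du + (2*v*(-3*u^2 - 3*v^2 + 1)) dv

Using F^*(f dg) = (f ∘ F) d(g ∘ F), substitute each coordinate x_i by F_i(u, v) in f_i, and replace dx_i by d F_i = (∂F_i/∂u) du + (∂F_i/∂v) dv.
  For the x component: f_1(F) = -3*u^2 - 3*v^2 + 1; d F_1 = (2*u) du + (2*v) dv
  For the y component: f_2(F) = -u^2 - 2*u + v^2; d F_2 = (2*u + 1) du + (0) dv
  For the z component: f_3(F) = u*(-u - 1); d F_3 = (2*u - 2) du + (0) dv
Combining and collecting du, dv coefficients:
  coeff of du: -10*u^3 - 5*u^2 - 4*u*v^2 + 2*u + v^2
  coeff of dv: 2*v*(-3*u^2 - 3*v^2 + 1)
F^* omega = (-10*u^3 - 5*u^2 - 4*u*v^2 + 2*u + v^2) du + (2*v*(-3*u^2 - 3*v^2 + 1)) dv.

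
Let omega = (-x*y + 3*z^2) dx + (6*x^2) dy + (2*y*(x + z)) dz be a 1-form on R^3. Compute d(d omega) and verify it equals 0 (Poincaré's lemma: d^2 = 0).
d(d omega) = 0

Step 1: d omega = sum_{i<j} (∂f_j/∂x_i - ∂f_i/∂x_j) dx_i ∧ dx_j:
  coeff of dx ∧ dy: 13*x
  coeff of dx ∧ dz: 2*y - 6*z
  coeff of dy ∧ dz: 2*x + 2*z
Step 2: Apply d again to each 2-form coefficient. The only possible 3-form in R^3 is dx ∧ dy ∧ dz, with coefficient
  ∂(coeff of dy∧dz)/∂x - ∂(coeff of dx∧dz)/∂y + ∂(coeff of dx∧dy)/∂z
  = ∂/∂x (2*x + 2*z) - ∂/∂y (2*y - 6*z) + ∂/∂z (13*x).
Each of these terms simplifies to sums of mixed partials that cancel in pairs. The result is 0 (by equality of mixed partials for smooth functions — Schwarz / Clairaut).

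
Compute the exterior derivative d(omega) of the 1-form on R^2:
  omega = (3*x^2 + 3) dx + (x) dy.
d(omega) = (1) dx ∧ dy

For a 1-form omega = sum_i f_i dx_i, the exterior derivative is
  d(omega) = sum_{i < j} (∂f_j/∂x_i - ∂f_i/∂x_j) dx_i ∧ dx_j.
  coefficient of dx ∧ dy: ∂f_2/∂x - ∂f_1/∂y = ∂(x)/∂x - ∂(3*x^2 + 3)/∂y = 1
Assembling: d(omega) = (1) dx ∧ dy.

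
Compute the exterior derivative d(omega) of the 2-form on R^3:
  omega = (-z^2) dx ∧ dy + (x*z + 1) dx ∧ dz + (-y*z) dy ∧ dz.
d(omega) = (-2*z) dx ∧ dy ∧ dz

For a 2-form omega = sum_{i<j} g_{ij} dx_i ∧ dx_j, the exterior derivative is
  d(omega) = sum_{i<j} d(g_{ij}) ∧ dx_i ∧ dx_j = sum_{i<j, k} (∂g_{ij}/∂x_k) dx_k ∧ dx_i ∧ dx_j.
Expand each term, using dx_k ∧ dx_i ∧ dx_j = sgn(permutation) dx_{(a)} ∧ dx_{(b)} ∧ dx_{(c)} with (a < b < c) sorted:
  d(-z^2) includes (∂/∂z)(-z^2) dz = (-2*z) dz, which multiplied by dx ∧ dy gives (-2*z) dx ∧ dy ∧ dz
Collecting like 3-forms: d(omega) = (-2*z) dx ∧ dy ∧ dz.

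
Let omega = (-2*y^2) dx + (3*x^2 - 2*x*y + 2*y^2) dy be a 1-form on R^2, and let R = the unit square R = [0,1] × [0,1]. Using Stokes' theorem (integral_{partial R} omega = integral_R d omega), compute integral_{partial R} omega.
integral_(partial R) omega = 4

Stokes: integral_partial_R omega = integral_R d omega with d omega = (∂Q/∂x - ∂P/∂y) dx ∧ dy.
  ∂Q/∂x = 6*x - 2*y
  ∂P/∂y = -4*y
  integrand = ∂Q/∂x - ∂P/∂y = 6*x + 2*y.
Integrating over R: integral_0^1 integral_0^1 (6*x + 2*y) dx dy = 4.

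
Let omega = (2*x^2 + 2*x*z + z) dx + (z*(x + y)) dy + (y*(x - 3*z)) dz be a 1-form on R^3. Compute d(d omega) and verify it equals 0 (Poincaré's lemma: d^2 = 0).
d(d omega) = 0

Step 1: d omega = sum_{i<j} (∂f_j/∂x_i - ∂f_i/∂x_j) dx_i ∧ dx_j:
  coeff of dx ∧ dy: z
  coeff of dx ∧ dz: -2*x + y - 1
  coeff of dy ∧ dz: -y - 3*z
Step 2: Apply d again to each 2-form coefficient. The only possible 3-form in R^3 is dx ∧ dy ∧ dz, with coefficient
  ∂(coeff of dy∧dz)/∂x - ∂(coeff of dx∧dz)/∂y + ∂(coeff of dx∧dy)/∂z
  = ∂/∂x (-y - 3*z) - ∂/∂y (-2*x + y - 1) + ∂/∂z (z).
Each of these terms simplifies to sums of mixed partials that cancel in pairs. The result is 0 (by equality of mixed partials for smooth functions — Schwarz / Clairaut).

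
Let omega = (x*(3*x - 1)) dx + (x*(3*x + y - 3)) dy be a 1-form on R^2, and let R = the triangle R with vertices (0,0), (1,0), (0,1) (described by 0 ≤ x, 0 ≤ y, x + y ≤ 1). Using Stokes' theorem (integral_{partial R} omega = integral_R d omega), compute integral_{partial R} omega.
integral_(partial R) omega = -1/3

Stokes: integral_partial_R omega = integral_R d omega with d omega = (∂Q/∂x - ∂P/∂y) dx ∧ dy.
  ∂Q/∂x = 6*x + y - 3
  ∂P/∂y = 0
  integrand = ∂Q/∂x - ∂P/∂y = 6*x + y - 3.
Integrating over R: integral_0^1 integral_0^{1-x} (6*x + y - 3) dy dx = -1/3.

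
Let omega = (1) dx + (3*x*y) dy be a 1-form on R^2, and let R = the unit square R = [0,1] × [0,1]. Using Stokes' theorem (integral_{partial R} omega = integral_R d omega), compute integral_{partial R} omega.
integral_(partial R) omega = 3/2

Stokes: integral_partial_R omega = integral_R d omega with d omega = (∂Q/∂x - ∂P/∂y) dx ∧ dy.
  ∂Q/∂x = 3*y
  ∂P/∂y = 0
  integrand = ∂Q/∂x - ∂P/∂y = 3*y.
Integrating over R: integral_0^1 integral_0^1 (3*y) dx dy = 3/2.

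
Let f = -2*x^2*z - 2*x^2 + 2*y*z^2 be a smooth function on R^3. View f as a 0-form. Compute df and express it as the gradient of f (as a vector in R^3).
df = (4*x*(-z - 1)) dx + (2*z^2) dy + (-2*x^2 + 4*y*z) dz; grad f = (4*x*(-z - 1), 2*z^2, -2*x^2 + 4*y*z)

For a 0-form f, d f = (∂f/∂x) dx + (∂f/∂y) dy + (∂f/∂z) dz. The components of the vector representation are exactly the entries of grad f in Cartesian coordinates:
  ∂f/∂x = 4*x*(-z - 1)
  ∂f/∂y = 2*z^2
  ∂f/∂z = -2*x^2 + 4*y*z.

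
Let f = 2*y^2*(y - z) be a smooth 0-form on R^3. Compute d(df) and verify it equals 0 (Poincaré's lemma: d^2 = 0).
d(df) = 0

Step 1: df = sum_i (∂f/∂x_i) dx_i = (0) dx + (2*y*(3*y - 2*z)) dy + (-2*y^2) dz.
Step 2: Apply d again. Using the 1-form formula, the coefficient of dx ∧ dy in d(df) is ∂^2 f/∂x ∂y - ∂^2 f/∂y ∂x = (0) - (0) = 0 (equality of mixed partials for smooth f).
Similarly for dx ∧ dz and dy ∧ dz — all coefficients vanish. So d(df) = 0.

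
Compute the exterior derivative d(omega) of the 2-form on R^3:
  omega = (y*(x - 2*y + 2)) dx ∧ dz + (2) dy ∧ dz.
d(omega) = (-x + 4*y - 2) dx ∧ dy ∧ dz

For a 2-form omega = sum_{i<j} g_{ij} dx_i ∧ dx_j, the exterior derivative is
  d(omega) = sum_{i<j} d(g_{ij}) ∧ dx_i ∧ dx_j = sum_{i<j, k} (∂g_{ij}/∂x_k) dx_k ∧ dx_i ∧ dx_j.
Expand each term, using dx_k ∧ dx_i ∧ dx_j = sgn(permutation) dx_{(a)} ∧ dx_{(b)} ∧ dx_{(c)} with (a < b < c) sorted:
  d(y*(x - 2*y + 2)) includes (∂/∂y)(y*(x - 2*y + 2)) dy = (x - 4*y + 2) dy, which multiplied by dx ∧ dz gives (-x + 4*y - 2) dx ∧ dy ∧ dz
Collecting like 3-forms: d(omega) = (-x + 4*y - 2) dx ∧ dy ∧ dz.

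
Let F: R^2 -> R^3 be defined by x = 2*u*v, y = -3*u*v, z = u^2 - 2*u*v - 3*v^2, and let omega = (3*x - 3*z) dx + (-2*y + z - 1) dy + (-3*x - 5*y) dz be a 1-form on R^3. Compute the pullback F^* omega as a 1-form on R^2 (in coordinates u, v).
F^* omega = (3*v*(3*u^2 - 2*u*v + 9*v^2 + 1)) du + (3*u*(-3*u^2 - 2*u*v - 9*v^2 + 1)) dv

Using F^*(f dg) = (f ∘ F) d(g ∘ F), substitute each coordinate x_i by F_i(u, v) in f_i, and replace dx_i by d F_i = (∂F_i/∂u) du + (∂F_i/∂v) dv.
  For the x component: f_1(F) = -3*u^2 + 12*u*v + 9*v^2; d F_1 = (2*v) du + (2*u) dv
  For the y component: f_2(F) = u^2 + 4*u*v - 3*v^2 - 1; d F_2 = (-3*v) du + (-3*u) dv
  For the z component: f_3(F) = 9*u*v; d F_3 = (2*u - 2*v) du + (-2*u - 6*v) dv
Combining and collecting du, dv coefficients:
  coeff of du: 3*v*(3*u^2 - 2*u*v + 9*v^2 + 1)
  coeff of dv: 3*u*(-3*u^2 - 2*u*v - 9*v^2 + 1)
F^* omega = (3*v*(3*u^2 - 2*u*v + 9*v^2 + 1)) du + (3*u*(-3*u^2 - 2*u*v - 9*v^2 + 1)) dv.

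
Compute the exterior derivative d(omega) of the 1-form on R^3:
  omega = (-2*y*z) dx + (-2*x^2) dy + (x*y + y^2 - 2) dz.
d(omega) = (-4*x + 2*z) dx ∧ dy + (3*y) dx ∧ dz + (x + 2*y) dy ∧ dz

For a 1-form omega = sum_i f_i dx_i, the exterior derivative is
  d(omega) = sum_{i < j} (∂f_j/∂x_i - ∂f_i/∂x_j) dx_i ∧ dx_j.
  coefficient of dx ∧ dy: ∂f_2/∂x - ∂f_1/∂y = ∂(-2*x^2)/∂x - ∂(-2*y*z)/∂y = -4*x + 2*z
  coefficient of dx ∧ dz: ∂f_3/∂x - ∂f_1/∂z = ∂(x*y + y^2 - 2)/∂x - ∂(-2*y*z)/∂z = 3*y
  coefficient of dy ∧ dz: ∂f_3/∂y - ∂f_2/∂z = ∂(x*y + y^2 - 2)/∂y - ∂(-2*x^2)/∂z = x + 2*y
Assembling: d(omega) = (-4*x + 2*z) dx ∧ dy + (3*y) dx ∧ dz + (x + 2*y) dy ∧ dz.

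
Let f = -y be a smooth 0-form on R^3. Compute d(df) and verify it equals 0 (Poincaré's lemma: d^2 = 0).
d(df) = 0

Step 1: df = sum_i (∂f/∂x_i) dx_i = (0) dx + (-1) dy + (0) dz.
Step 2: Apply d again. Using the 1-form formula, the coefficient of dx ∧ dy in d(df) is ∂^2 f/∂x ∂y - ∂^2 f/∂y ∂x = (0) - (0) = 0 (equality of mixed partials for smooth f).
Similarly for dx ∧ dz and dy ∧ dz — all coefficients vanish. So d(df) = 0.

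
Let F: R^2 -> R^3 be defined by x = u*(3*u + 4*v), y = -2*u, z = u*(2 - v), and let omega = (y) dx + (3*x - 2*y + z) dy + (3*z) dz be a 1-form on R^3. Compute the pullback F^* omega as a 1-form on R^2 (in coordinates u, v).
F^* omega = (3*u*(-10*u + v^2 - 14*v)) du + (u^2*(3*v - 14)) dv

Using F^*(f dg) = (f ∘ F) d(g ∘ F), substitute each coordinate x_i by F_i(u, v) in f_i, and replace dx_i by d F_i = (∂F_i/∂u) du + (∂F_i/∂v) dv.
  For the x component: f_1(F) = -2*u; d F_1 = (6*u + 4*v) du + (4*u) dv
  For the y component: f_2(F) = u*(9*u + 11*v + 6); d F_2 = (-2) du + (0) dv
  For the z component: f_3(F) = 3*u*(2 - v); d F_3 = (2 - v) du + (-u) dv
Combining and collecting du, dv coefficients:
  coeff of du: 3*u*(-10*u + v^2 - 14*v)
  coeff of dv: u^2*(3*v - 14)
F^* omega = (3*u*(-10*u + v^2 - 14*v)) du + (u^2*(3*v - 14)) dv.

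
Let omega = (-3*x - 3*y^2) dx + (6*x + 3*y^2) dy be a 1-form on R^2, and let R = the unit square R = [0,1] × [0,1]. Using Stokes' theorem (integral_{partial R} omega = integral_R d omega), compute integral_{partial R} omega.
integral_(partial R) omega = 9

Stokes: integral_partial_R omega = integral_R d omega with d omega = (∂Q/∂x - ∂P/∂y) dx ∧ dy.
  ∂Q/∂x = 6
  ∂P/∂y = -6*y
  integrand = ∂Q/∂x - ∂P/∂y = 6*y + 6.
Integrating over R: integral_0^1 integral_0^1 (6*y + 6) dx dy = 9.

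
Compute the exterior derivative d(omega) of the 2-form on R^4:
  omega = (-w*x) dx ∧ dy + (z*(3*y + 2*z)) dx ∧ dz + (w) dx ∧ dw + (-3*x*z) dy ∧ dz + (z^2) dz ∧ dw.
d(omega) = (-x) dx ∧ dy ∧ dw + (-6*z) dx ∧ dy ∧ dz

For a 2-form omega = sum_{i<j} g_{ij} dx_i ∧ dx_j, the exterior derivative is
  d(omega) = sum_{i<j} d(g_{ij}) ∧ dx_i ∧ dx_j = sum_{i<j, k} (∂g_{ij}/∂x_k) dx_k ∧ dx_i ∧ dx_j.
Expand each term, using dx_k ∧ dx_i ∧ dx_j = sgn(permutation) dx_{(a)} ∧ dx_{(b)} ∧ dx_{(c)} with (a < b < c) sorted:
  d(-w*x) includes (∂/∂w)(-w*x) dw = (-x) dw, which multiplied by dx ∧ dy gives (-x) dx ∧ dy ∧ dw
  d(z*(3*y + 2*z)) includes (∂/∂y)(z*(3*y + 2*z)) dy = (3*z) dy, which multiplied by dx ∧ dz gives (-3*z) dx ∧ dy ∧ dz
  d(-3*x*z) includes (∂/∂x)(-3*x*z) dx = (-3*z) dx, which multiplied by dy ∧ dz gives (-3*z) dx ∧ dy ∧ dz
Collecting like 3-forms: d(omega) = (-x) dx ∧ dy ∧ dw + (-6*z) dx ∧ dy ∧ dz.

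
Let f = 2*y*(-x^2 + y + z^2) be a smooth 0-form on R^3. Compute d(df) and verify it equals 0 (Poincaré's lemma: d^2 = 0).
d(df) = 0

Step 1: df = sum_i (∂f/∂x_i) dx_i = (-4*x*y) dx + (-2*x^2 + 4*y + 2*z^2) dy + (4*y*z) dz.
Step 2: Apply d again. Using the 1-form formula, the coefficient of dx ∧ dy in d(df) is ∂^2 f/∂x ∂y - ∂^2 f/∂y ∂x = (-4*x) - (-4*x) = 0 (equality of mixed partials for smooth f).
Similarly for dx ∧ dz and dy ∧ dz — all coefficients vanish. So d(df) = 0.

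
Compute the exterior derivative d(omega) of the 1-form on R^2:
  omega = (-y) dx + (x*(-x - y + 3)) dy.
d(omega) = (-2*x - y + 4) dx ∧ dy

For a 1-form omega = sum_i f_i dx_i, the exterior derivative is
  d(omega) = sum_{i < j} (∂f_j/∂x_i - ∂f_i/∂x_j) dx_i ∧ dx_j.
  coefficient of dx ∧ dy: ∂f_2/∂x - ∂f_1/∂y = ∂(x*(-x - y + 3))/∂x - ∂(-y)/∂y = -2*x - y + 4
Assembling: d(omega) = (-2*x - y + 4) dx ∧ dy.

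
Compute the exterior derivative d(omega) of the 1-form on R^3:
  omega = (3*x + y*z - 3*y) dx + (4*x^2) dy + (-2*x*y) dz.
d(omega) = (8*x - z + 3) dx ∧ dy + (-3*y) dx ∧ dz + (-2*x) dy ∧ dz

For a 1-form omega = sum_i f_i dx_i, the exterior derivative is
  d(omega) = sum_{i < j} (∂f_j/∂x_i - ∂f_i/∂x_j) dx_i ∧ dx_j.
  coefficient of dx ∧ dy: ∂f_2/∂x - ∂f_1/∂y = ∂(4*x^2)/∂x - ∂(3*x + y*z - 3*y)/∂y = 8*x - z + 3
  coefficient of dx ∧ dz: ∂f_3/∂x - ∂f_1/∂z = ∂(-2*x*y)/∂x - ∂(3*x + y*z - 3*y)/∂z = -3*y
  coefficient of dy ∧ dz: ∂f_3/∂y - ∂f_2/∂z = ∂(-2*x*y)/∂y - ∂(4*x^2)/∂z = -2*x
Assembling: d(omega) = (8*x - z + 3) dx ∧ dy + (-3*y) dx ∧ dz + (-2*x) dy ∧ dz.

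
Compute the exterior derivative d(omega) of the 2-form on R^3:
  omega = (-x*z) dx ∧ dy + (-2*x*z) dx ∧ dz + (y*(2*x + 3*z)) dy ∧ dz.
d(omega) = (-x + 2*y) dx ∧ dy ∧ dz

For a 2-form omega = sum_{i<j} g_{ij} dx_i ∧ dx_j, the exterior derivative is
  d(omega) = sum_{i<j} d(g_{ij}) ∧ dx_i ∧ dx_j = sum_{i<j, k} (∂g_{ij}/∂x_k) dx_k ∧ dx_i ∧ dx_j.
Expand each term, using dx_k ∧ dx_i ∧ dx_j = sgn(permutation) dx_{(a)} ∧ dx_{(b)} ∧ dx_{(c)} with (a < b < c) sorted:
  d(-x*z) includes (∂/∂z)(-x*z) dz = (-x) dz, which multiplied by dx ∧ dy gives (-x) dx ∧ dy ∧ dz
  d(y*(2*x + 3*z)) includes (∂/∂x)(y*(2*x + 3*z)) dx = (2*y) dx, which multiplied by dy ∧ dz gives (2*y) dx ∧ dy ∧ dz
Collecting like 3-forms: d(omega) = (-x + 2*y) dx ∧ dy ∧ dz.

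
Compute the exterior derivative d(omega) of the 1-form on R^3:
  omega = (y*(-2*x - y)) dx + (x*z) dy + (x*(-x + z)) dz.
d(omega) = (2*x + 2*y + z) dx ∧ dy + (-2*x + z) dx ∧ dz + (-x) dy ∧ dz

For a 1-form omega = sum_i f_i dx_i, the exterior derivative is
  d(omega) = sum_{i < j} (∂f_j/∂x_i - ∂f_i/∂x_j) dx_i ∧ dx_j.
  coefficient of dx ∧ dy: ∂f_2/∂x - ∂f_1/∂y = ∂(x*z)/∂x - ∂(y*(-2*x - y))/∂y = 2*x + 2*y + z
  coefficient of dx ∧ dz: ∂f_3/∂x - ∂f_1/∂z = ∂(x*(-x + z))/∂x - ∂(y*(-2*x - y))/∂z = -2*x + z
  coefficient of dy ∧ dz: ∂f_3/∂y - ∂f_2/∂z = ∂(x*(-x + z))/∂y - ∂(x*z)/∂z = -x
Assembling: d(omega) = (2*x + 2*y + z) dx ∧ dy + (-2*x + z) dx ∧ dz + (-x) dy ∧ dz.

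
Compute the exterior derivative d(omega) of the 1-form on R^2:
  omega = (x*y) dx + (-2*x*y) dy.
d(omega) = (-x - 2*y) dx ∧ dy

For a 1-form omega = sum_i f_i dx_i, the exterior derivative is
  d(omega) = sum_{i < j} (∂f_j/∂x_i - ∂f_i/∂x_j) dx_i ∧ dx_j.
  coefficient of dx ∧ dy: ∂f_2/∂x - ∂f_1/∂y = ∂(-2*x*y)/∂x - ∂(x*y)/∂y = -x - 2*y
Assembling: d(omega) = (-x - 2*y) dx ∧ dy.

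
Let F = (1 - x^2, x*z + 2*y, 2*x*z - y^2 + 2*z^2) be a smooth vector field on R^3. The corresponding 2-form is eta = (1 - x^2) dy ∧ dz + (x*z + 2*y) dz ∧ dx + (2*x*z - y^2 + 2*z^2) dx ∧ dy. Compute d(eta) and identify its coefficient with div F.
d(eta) = (4*z + 2) dx ∧ dy ∧ dz; div F = 4*z + 2

For a 2-form in R^3 of the form above, applying d gives a 3-form with coefficient ∂P/∂x + ∂Q/∂y + ∂R/∂z:
  ∂P/∂x = -2*x
  ∂Q/∂y = 2
  ∂R/∂z = 2*x + 4*z
Sum = 4*z + 2, which is exactly div F.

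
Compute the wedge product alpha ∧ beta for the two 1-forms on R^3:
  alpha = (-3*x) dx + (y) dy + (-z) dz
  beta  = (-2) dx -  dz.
alpha ∧ beta = (3*x - 2*z) dx ∧ dz + (2*y) dx ∧ dy + (-y) dy ∧ dz

Distribute the wedge, using dx_i ∧ dx_j = -dx_j ∧ dx_i and dx_i ∧ dx_i = 0. For each pair (i, j) with i < j, the coefficient of dx_i ∧ dx_j in alpha ∧ beta is (alpha_i * beta_j - alpha_j * beta_i). Collecting: alpha ∧ beta = (3*x - 2*z) dx ∧ dz + (2*y) dx ∧ dy + (-y) dy ∧ dz.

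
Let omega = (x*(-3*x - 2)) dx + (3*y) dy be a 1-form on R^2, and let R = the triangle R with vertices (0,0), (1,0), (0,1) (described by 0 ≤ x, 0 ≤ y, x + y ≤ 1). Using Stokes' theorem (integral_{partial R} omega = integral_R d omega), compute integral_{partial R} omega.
integral_(partial R) omega = 0

Stokes: integral_partial_R omega = integral_R d omega with d omega = (∂Q/∂x - ∂P/∂y) dx ∧ dy.
  ∂Q/∂x = 0
  ∂P/∂y = 0
  integrand = ∂Q/∂x - ∂P/∂y = 0.
Integrating over R: integral_0^1 integral_0^{1-x} (0) dy dx = 0.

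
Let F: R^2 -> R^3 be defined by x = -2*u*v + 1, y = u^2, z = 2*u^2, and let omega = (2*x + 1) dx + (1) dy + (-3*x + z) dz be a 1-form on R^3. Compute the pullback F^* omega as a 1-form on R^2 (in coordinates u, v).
F^* omega = (8*u^3 + 24*u^2*v + 8*u*v^2 - 10*u - 6*v) du + (2*u*(4*u*v - 3)) dv

Using F^*(f dg) = (f ∘ F) d(g ∘ F), substitute each coordinate x_i by F_i(u, v) in f_i, and replace dx_i by d F_i = (∂F_i/∂u) du + (∂F_i/∂v) dv.
  For the x component: f_1(F) = -4*u*v + 3; d F_1 = (-2*v) du + (-2*u) dv
  For the y component: f_2(F) = 1; d F_2 = (2*u) du + (0) dv
  For the z component: f_3(F) = 2*u^2 + 6*u*v - 3; d F_3 = (4*u) du + (0) dv
Combining and collecting du, dv coefficients:
  coeff of du: 8*u^3 + 24*u^2*v + 8*u*v^2 - 10*u - 6*v
  coeff of dv: 2*u*(4*u*v - 3)
F^* omega = (8*u^3 + 24*u^2*v + 8*u*v^2 - 10*u - 6*v) du + (2*u*(4*u*v - 3)) dv.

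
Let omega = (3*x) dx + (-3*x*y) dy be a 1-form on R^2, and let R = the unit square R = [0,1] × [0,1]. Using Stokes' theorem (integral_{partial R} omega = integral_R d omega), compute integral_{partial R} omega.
integral_(partial R) omega = -3/2

Stokes: integral_partial_R omega = integral_R d omega with d omega = (∂Q/∂x - ∂P/∂y) dx ∧ dy.
  ∂Q/∂x = -3*y
  ∂P/∂y = 0
  integrand = ∂Q/∂x - ∂P/∂y = -3*y.
Integrating over R: integral_0^1 integral_0^1 (-3*y) dx dy = -3/2.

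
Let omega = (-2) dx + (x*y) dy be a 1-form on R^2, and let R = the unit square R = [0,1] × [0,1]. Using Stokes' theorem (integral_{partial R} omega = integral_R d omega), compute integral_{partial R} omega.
integral_(partial R) omega = 1/2

Stokes: integral_partial_R omega = integral_R d omega with d omega = (∂Q/∂x - ∂P/∂y) dx ∧ dy.
  ∂Q/∂x = y
  ∂P/∂y = 0
  integrand = ∂Q/∂x - ∂P/∂y = y.
Integrating over R: integral_0^1 integral_0^1 (y) dx dy = 1/2.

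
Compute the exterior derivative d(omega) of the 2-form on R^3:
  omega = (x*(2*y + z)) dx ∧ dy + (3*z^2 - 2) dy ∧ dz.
d(omega) = (x) dx ∧ dy ∧ dz

For a 2-form omega = sum_{i<j} g_{ij} dx_i ∧ dx_j, the exterior derivative is
  d(omega) = sum_{i<j} d(g_{ij}) ∧ dx_i ∧ dx_j = sum_{i<j, k} (∂g_{ij}/∂x_k) dx_k ∧ dx_i ∧ dx_j.
Expand each term, using dx_k ∧ dx_i ∧ dx_j = sgn(permutation) dx_{(a)} ∧ dx_{(b)} ∧ dx_{(c)} with (a < b < c) sorted:
  d(x*(2*y + z)) includes (∂/∂z)(x*(2*y + z)) dz = (x) dz, which multiplied by dx ∧ dy gives (x) dx ∧ dy ∧ dz
Collecting like 3-forms: d(omega) = (x) dx ∧ dy ∧ dz.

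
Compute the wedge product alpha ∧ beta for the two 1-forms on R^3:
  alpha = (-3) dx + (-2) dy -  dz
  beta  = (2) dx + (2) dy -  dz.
alpha ∧ beta = (-2) dx ∧ dy + (5) dx ∧ dz + (4) dy ∧ dz

Distribute the wedge, using dx_i ∧ dx_j = -dx_j ∧ dx_i and dx_i ∧ dx_i = 0. For each pair (i, j) with i < j, the coefficient of dx_i ∧ dx_j in alpha ∧ beta is (alpha_i * beta_j - alpha_j * beta_i). Collecting: alpha ∧ beta = (-2) dx ∧ dy + (5) dx ∧ dz + (4) dy ∧ dz.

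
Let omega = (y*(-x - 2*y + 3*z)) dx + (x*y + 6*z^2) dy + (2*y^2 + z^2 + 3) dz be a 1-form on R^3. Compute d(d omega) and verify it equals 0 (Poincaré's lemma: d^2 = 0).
d(d omega) = 0

Step 1: d omega = sum_{i<j} (∂f_j/∂x_i - ∂f_i/∂x_j) dx_i ∧ dx_j:
  coeff of dx ∧ dy: x + 5*y - 3*z
  coeff of dx ∧ dz: -3*y
  coeff of dy ∧ dz: 4*y - 12*z
Step 2: Apply d again to each 2-form coefficient. The only possible 3-form in R^3 is dx ∧ dy ∧ dz, with coefficient
  ∂(coeff of dy∧dz)/∂x - ∂(coeff of dx∧dz)/∂y + ∂(coeff of dx∧dy)/∂z
  = ∂/∂x (4*y - 12*z) - ∂/∂y (-3*y) + ∂/∂z (x + 5*y - 3*z).
Each of these terms simplifies to sums of mixed partials that cancel in pairs. The result is 0 (by equality of mixed partials for smooth functions — Schwarz / Clairaut).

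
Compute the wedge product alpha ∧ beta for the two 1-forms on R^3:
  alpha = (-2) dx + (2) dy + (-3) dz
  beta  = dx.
alpha ∧ beta = (-2) dx ∧ dy + (3) dx ∧ dz

Distribute the wedge, using dx_i ∧ dx_j = -dx_j ∧ dx_i and dx_i ∧ dx_i = 0. For each pair (i, j) with i < j, the coefficient of dx_i ∧ dx_j in alpha ∧ beta is (alpha_i * beta_j - alpha_j * beta_i). Collecting: alpha ∧ beta = (-2) dx ∧ dy + (3) dx ∧ dz.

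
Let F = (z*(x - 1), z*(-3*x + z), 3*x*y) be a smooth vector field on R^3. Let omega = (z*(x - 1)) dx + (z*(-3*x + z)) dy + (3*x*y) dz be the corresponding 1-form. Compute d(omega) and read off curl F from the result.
d(omega) = (6*x - 2*z) dy ∧ dz + (x - 3*y - 1) dz ∧ dx + (-3*z) dx ∧ dy; curl F = (6*x - 2*z, x - 3*y - 1, -3*z)

d omega = sum_{i<j} (∂f_j/∂x_i - ∂f_i/∂x_j) dx_i ∧ dx_j. Under the identification (dy ∧ dz, dz ∧ dx, dx ∧ dy) ↔ (e_x, e_y, e_z), the coefficients are exactly the components of curl F. Compute:
  ∂R/∂y - ∂Q/∂z = (3*x) - (-3*x + 2*z) = 6*x - 2*z
  ∂P/∂z - ∂R/∂x = (x - 1) - (3*y) = x - 3*y - 1
  ∂Q/∂x - ∂P/∂y = (-3*z) - (0) = -3*z.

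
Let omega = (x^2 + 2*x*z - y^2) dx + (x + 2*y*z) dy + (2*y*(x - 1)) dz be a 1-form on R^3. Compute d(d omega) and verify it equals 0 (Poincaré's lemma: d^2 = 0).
d(d omega) = 0

Step 1: d omega = sum_{i<j} (∂f_j/∂x_i - ∂f_i/∂x_j) dx_i ∧ dx_j:
  coeff of dx ∧ dy: 2*y + 1
  coeff of dx ∧ dz: -2*x + 2*y
  coeff of dy ∧ dz: 2*x - 2*y - 2
Step 2: Apply d again to each 2-form coefficient. The only possible 3-form in R^3 is dx ∧ dy ∧ dz, with coefficient
  ∂(coeff of dy∧dz)/∂x - ∂(coeff of dx∧dz)/∂y + ∂(coeff of dx∧dy)/∂z
  = ∂/∂x (2*x - 2*y - 2) - ∂/∂y (-2*x + 2*y) + ∂/∂z (2*y + 1).
Each of these terms simplifies to sums of mixed partials that cancel in pairs. The result is 0 (by equality of mixed partials for smooth functions — Schwarz / Clairaut).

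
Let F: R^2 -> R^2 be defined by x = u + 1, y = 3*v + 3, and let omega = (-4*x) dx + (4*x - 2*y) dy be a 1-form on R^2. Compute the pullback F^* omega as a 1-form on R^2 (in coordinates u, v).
F^* omega = (-4*u - 4) du + (12*u - 18*v - 6) dv

Using F^*(f dg) = (f ∘ F) d(g ∘ F), substitute each coordinate x_i by F_i(u, v) in f_i, and replace dx_i by d F_i = (∂F_i/∂u) du + (∂F_i/∂v) dv.
  For the x component: f_1(F) = -4*u - 4; d F_1 = (1) du + (0) dv
  For the y component: f_2(F) = 4*u - 6*v - 2; d F_2 = (0) du + (3) dv
Combining and collecting du, dv coefficients:
  coeff of du: -4*u - 4
  coeff of dv: 12*u - 18*v - 6
F^* omega = (-4*u - 4) du + (12*u - 18*v - 6) dv.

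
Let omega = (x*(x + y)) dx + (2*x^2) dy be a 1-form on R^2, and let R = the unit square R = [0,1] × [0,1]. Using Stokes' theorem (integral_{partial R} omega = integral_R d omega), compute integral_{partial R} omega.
integral_(partial R) omega = 3/2

Stokes: integral_partial_R omega = integral_R d omega with d omega = (∂Q/∂x - ∂P/∂y) dx ∧ dy.
  ∂Q/∂x = 4*x
  ∂P/∂y = x
  integrand = ∂Q/∂x - ∂P/∂y = 3*x.
Integrating over R: integral_0^1 integral_0^1 (3*x) dx dy = 3/2.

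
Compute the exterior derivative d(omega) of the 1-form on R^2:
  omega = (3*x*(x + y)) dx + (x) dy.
d(omega) = (1 - 3*x) dx ∧ dy

For a 1-form omega = sum_i f_i dx_i, the exterior derivative is
  d(omega) = sum_{i < j} (∂f_j/∂x_i - ∂f_i/∂x_j) dx_i ∧ dx_j.
  coefficient of dx ∧ dy: ∂f_2/∂x - ∂f_1/∂y = ∂(x)/∂x - ∂(3*x*(x + y))/∂y = 1 - 3*x
Assembling: d(omega) = (1 - 3*x) dx ∧ dy.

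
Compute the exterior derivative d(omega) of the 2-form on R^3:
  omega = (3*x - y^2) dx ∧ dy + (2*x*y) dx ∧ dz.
d(omega) = (-2*x) dx ∧ dy ∧ dz

For a 2-form omega = sum_{i<j} g_{ij} dx_i ∧ dx_j, the exterior derivative is
  d(omega) = sum_{i<j} d(g_{ij}) ∧ dx_i ∧ dx_j = sum_{i<j, k} (∂g_{ij}/∂x_k) dx_k ∧ dx_i ∧ dx_j.
Expand each term, using dx_k ∧ dx_i ∧ dx_j = sgn(permutation) dx_{(a)} ∧ dx_{(b)} ∧ dx_{(c)} with (a < b < c) sorted:
  d(2*x*y) includes (∂/∂y)(2*x*y) dy = (2*x) dy, which multiplied by dx ∧ dz gives (-2*x) dx ∧ dy ∧ dz
Collecting like 3-forms: d(omega) = (-2*x) dx ∧ dy ∧ dz.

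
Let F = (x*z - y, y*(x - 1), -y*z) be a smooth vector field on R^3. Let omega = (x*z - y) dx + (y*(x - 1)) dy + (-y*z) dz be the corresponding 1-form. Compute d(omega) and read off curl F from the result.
d(omega) = (-z) dy ∧ dz + (x) dz ∧ dx + (y + 1) dx ∧ dy; curl F = (-z, x, y + 1)

d omega = sum_{i<j} (∂f_j/∂x_i - ∂f_i/∂x_j) dx_i ∧ dx_j. Under the identification (dy ∧ dz, dz ∧ dx, dx ∧ dy) ↔ (e_x, e_y, e_z), the coefficients are exactly the components of curl F. Compute:
  ∂R/∂y - ∂Q/∂z = (-z) - (0) = -z
  ∂P/∂z - ∂R/∂x = (x) - (0) = x
  ∂Q/∂x - ∂P/∂y = (y) - (-1) = y + 1.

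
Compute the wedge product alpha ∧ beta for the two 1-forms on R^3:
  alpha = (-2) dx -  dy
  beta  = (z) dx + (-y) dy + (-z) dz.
alpha ∧ beta = (2*y + z) dx ∧ dy + (2*z) dx ∧ dz + (z) dy ∧ dz

Distribute the wedge, using dx_i ∧ dx_j = -dx_j ∧ dx_i and dx_i ∧ dx_i = 0. For each pair (i, j) with i < j, the coefficient of dx_i ∧ dx_j in alpha ∧ beta is (alpha_i * beta_j - alpha_j * beta_i). Collecting: alpha ∧ beta = (2*y + z) dx ∧ dy + (2*z) dx ∧ dz + (z) dy ∧ dz.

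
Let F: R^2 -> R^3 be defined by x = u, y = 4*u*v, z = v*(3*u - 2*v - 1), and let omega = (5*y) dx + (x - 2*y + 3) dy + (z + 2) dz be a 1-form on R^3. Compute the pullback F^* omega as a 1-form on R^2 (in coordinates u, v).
F^* omega = (v*(-23*u*v + 24*u - 6*v^2 - 3*v + 18)) du + (-23*u^2*v + 4*u^2 - 18*u*v^2 - 6*u*v + 18*u + 8*v^3 + 6*v^2 - 7*v - 2) dv

Using F^*(f dg) = (f ∘ F) d(g ∘ F), substitute each coordinate x_i by F_i(u, v) in f_i, and replace dx_i by d F_i = (∂F_i/∂u) du + (∂F_i/∂v) dv.
  For the x component: f_1(F) = 20*u*v; d F_1 = (1) du + (0) dv
  For the y component: f_2(F) = -8*u*v + u + 3; d F_2 = (4*v) du + (4*u) dv
  For the z component: f_3(F) = 3*u*v - 2*v^2 - v + 2; d F_3 = (3*v) du + (3*u - 4*v - 1) dv
Combining and collecting du, dv coefficients:
  coeff of du: v*(-23*u*v + 24*u - 6*v^2 - 3*v + 18)
  coeff of dv: -23*u^2*v + 4*u^2 - 18*u*v^2 - 6*u*v + 18*u + 8*v^3 + 6*v^2 - 7*v - 2
F^* omega = (v*(-23*u*v + 24*u - 6*v^2 - 3*v + 18)) du + (-23*u^2*v + 4*u^2 - 18*u*v^2 - 6*u*v + 18*u + 8*v^3 + 6*v^2 - 7*v - 2) dv.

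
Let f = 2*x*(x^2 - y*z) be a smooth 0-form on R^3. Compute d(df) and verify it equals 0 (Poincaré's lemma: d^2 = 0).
d(df) = 0

Step 1: df = sum_i (∂f/∂x_i) dx_i = (6*x^2 - 2*y*z) dx + (-2*x*z) dy + (-2*x*y) dz.
Step 2: Apply d again. Using the 1-form formula, the coefficient of dx ∧ dy in d(df) is ∂^2 f/∂x ∂y - ∂^2 f/∂y ∂x = (-2*z) - (-2*z) = 0 (equality of mixed partials for smooth f).
Similarly for dx ∧ dz and dy ∧ dz — all coefficients vanish. So d(df) = 0.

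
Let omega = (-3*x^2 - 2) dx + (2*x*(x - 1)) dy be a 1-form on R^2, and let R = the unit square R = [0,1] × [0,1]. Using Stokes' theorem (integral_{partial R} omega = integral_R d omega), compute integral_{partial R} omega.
integral_(partial R) omega = 0

Stokes: integral_partial_R omega = integral_R d omega with d omega = (∂Q/∂x - ∂P/∂y) dx ∧ dy.
  ∂Q/∂x = 4*x - 2
  ∂P/∂y = 0
  integrand = ∂Q/∂x - ∂P/∂y = 4*x - 2.
Integrating over R: integral_0^1 integral_0^1 (4*x - 2) dx dy = 0.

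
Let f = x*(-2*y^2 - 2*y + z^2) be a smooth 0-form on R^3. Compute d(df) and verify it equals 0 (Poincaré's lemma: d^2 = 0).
d(df) = 0

Step 1: df = sum_i (∂f/∂x_i) dx_i = (-2*y^2 - 2*y + z^2) dx + (2*x*(-2*y - 1)) dy + (2*x*z) dz.
Step 2: Apply d again. Using the 1-form formula, the coefficient of dx ∧ dy in d(df) is ∂^2 f/∂x ∂y - ∂^2 f/∂y ∂x = (-4*y - 2) - (-4*y - 2) = 0 (equality of mixed partials for smooth f).
Similarly for dx ∧ dz and dy ∧ dz — all coefficients vanish. So d(df) = 0.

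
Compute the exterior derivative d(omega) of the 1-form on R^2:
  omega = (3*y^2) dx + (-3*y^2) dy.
d(omega) = (-6*y) dx ∧ dy

For a 1-form omega = sum_i f_i dx_i, the exterior derivative is
  d(omega) = sum_{i < j} (∂f_j/∂x_i - ∂f_i/∂x_j) dx_i ∧ dx_j.
  coefficient of dx ∧ dy: ∂f_2/∂x - ∂f_1/∂y = ∂(-3*y^2)/∂x - ∂(3*y^2)/∂y = -6*y
Assembling: d(omega) = (-6*y) dx ∧ dy.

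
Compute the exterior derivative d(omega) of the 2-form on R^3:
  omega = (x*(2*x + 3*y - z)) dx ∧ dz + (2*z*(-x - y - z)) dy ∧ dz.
d(omega) = (-3*x - 2*z) dx ∧ dy ∧ dz

For a 2-form omega = sum_{i<j} g_{ij} dx_i ∧ dx_j, the exterior derivative is
  d(omega) = sum_{i<j} d(g_{ij}) ∧ dx_i ∧ dx_j = sum_{i<j, k} (∂g_{ij}/∂x_k) dx_k ∧ dx_i ∧ dx_j.
Expand each term, using dx_k ∧ dx_i ∧ dx_j = sgn(permutation) dx_{(a)} ∧ dx_{(b)} ∧ dx_{(c)} with (a < b < c) sorted:
  d(x*(2*x + 3*y - z)) includes (∂/∂y)(x*(2*x + 3*y - z)) dy = (3*x) dy, which multiplied by dx ∧ dz gives (-3*x) dx ∧ dy ∧ dz
  d(2*z*(-x - y - z)) includes (∂/∂x)(2*z*(-x - y - z)) dx = (-2*z) dx, which multiplied by dy ∧ dz gives (-2*z) dx ∧ dy ∧ dz
Collecting like 3-forms: d(omega) = (-3*x - 2*z) dx ∧ dy ∧ dz.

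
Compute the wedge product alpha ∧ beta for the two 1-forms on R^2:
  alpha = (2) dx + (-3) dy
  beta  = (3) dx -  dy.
alpha ∧ beta = (7) dx ∧ dy

Distribute the wedge, using dx_i ∧ dx_j = -dx_j ∧ dx_i and dx_i ∧ dx_i = 0. For each pair (i, j) with i < j, the coefficient of dx_i ∧ dx_j in alpha ∧ beta is (alpha_i * beta_j - alpha_j * beta_i). Collecting: alpha ∧ beta = (7) dx ∧ dy.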